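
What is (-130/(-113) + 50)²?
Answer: 33408400/12769 ≈ 2616.4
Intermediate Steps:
(-130/(-113) + 50)² = (-130*(-1/113) + 50)² = (130/113 + 50)² = (5780/113)² = 33408400/12769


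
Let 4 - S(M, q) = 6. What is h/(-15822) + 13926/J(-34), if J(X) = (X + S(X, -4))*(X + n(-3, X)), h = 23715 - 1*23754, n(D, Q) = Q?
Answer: 2041043/358632 ≈ 5.6912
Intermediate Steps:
h = -39 (h = 23715 - 23754 = -39)
S(M, q) = -2 (S(M, q) = 4 - 1*6 = 4 - 6 = -2)
J(X) = 2*X*(-2 + X) (J(X) = (X - 2)*(X + X) = (-2 + X)*(2*X) = 2*X*(-2 + X))
h/(-15822) + 13926/J(-34) = -39/(-15822) + 13926/((2*(-34)*(-2 - 34))) = -39*(-1/15822) + 13926/((2*(-34)*(-36))) = 13/5274 + 13926/2448 = 13/5274 + 13926*(1/2448) = 13/5274 + 2321/408 = 2041043/358632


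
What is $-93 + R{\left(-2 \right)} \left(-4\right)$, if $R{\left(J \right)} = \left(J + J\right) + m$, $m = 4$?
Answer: $-93$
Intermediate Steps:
$R{\left(J \right)} = 4 + 2 J$ ($R{\left(J \right)} = \left(J + J\right) + 4 = 2 J + 4 = 4 + 2 J$)
$-93 + R{\left(-2 \right)} \left(-4\right) = -93 + \left(4 + 2 \left(-2\right)\right) \left(-4\right) = -93 + \left(4 - 4\right) \left(-4\right) = -93 + 0 \left(-4\right) = -93 + 0 = -93$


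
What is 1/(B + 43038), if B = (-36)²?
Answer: 1/44334 ≈ 2.2556e-5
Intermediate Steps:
B = 1296
1/(B + 43038) = 1/(1296 + 43038) = 1/44334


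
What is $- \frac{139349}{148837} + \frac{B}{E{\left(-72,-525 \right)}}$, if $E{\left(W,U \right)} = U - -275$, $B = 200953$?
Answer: $- \frac{29944078911}{37209250} \approx -804.75$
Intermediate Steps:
$E{\left(W,U \right)} = 275 + U$ ($E{\left(W,U \right)} = U + 275 = 275 + U$)
$- \frac{139349}{148837} + \frac{B}{E{\left(-72,-525 \right)}} = - \frac{139349}{148837} + \frac{200953}{275 - 525} = \left(-139349\right) \frac{1}{148837} + \frac{200953}{-250} = - \frac{139349}{148837} + 200953 \left(- \frac{1}{250}\right) = - \frac{139349}{148837} - \frac{200953}{250} = - \frac{29944078911}{37209250}$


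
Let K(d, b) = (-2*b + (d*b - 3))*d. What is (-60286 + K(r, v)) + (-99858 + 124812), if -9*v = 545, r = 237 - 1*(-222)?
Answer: -12739024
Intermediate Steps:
r = 459 (r = 237 + 222 = 459)
v = -545/9 (v = -⅑*545 = -545/9 ≈ -60.556)
K(d, b) = d*(-3 - 2*b + b*d) (K(d, b) = (-2*b + (b*d - 3))*d = (-2*b + (-3 + b*d))*d = (-3 - 2*b + b*d)*d = d*(-3 - 2*b + b*d))
(-60286 + K(r, v)) + (-99858 + 124812) = (-60286 + 459*(-3 - 2*(-545/9) - 545/9*459)) + (-99858 + 124812) = (-60286 + 459*(-3 + 1090/9 - 27795)) + 24954 = (-60286 + 459*(-249092/9)) + 24954 = (-60286 - 12703692) + 24954 = -12763978 + 24954 = -12739024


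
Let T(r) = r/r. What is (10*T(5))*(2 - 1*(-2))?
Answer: 40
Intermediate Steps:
T(r) = 1
(10*T(5))*(2 - 1*(-2)) = (10*1)*(2 - 1*(-2)) = 10*(2 + 2) = 10*4 = 40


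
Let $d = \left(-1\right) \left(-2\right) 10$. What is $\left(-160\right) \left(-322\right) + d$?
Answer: $51540$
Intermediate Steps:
$d = 20$ ($d = 2 \cdot 10 = 20$)
$\left(-160\right) \left(-322\right) + d = \left(-160\right) \left(-322\right) + 20 = 51520 + 20 = 51540$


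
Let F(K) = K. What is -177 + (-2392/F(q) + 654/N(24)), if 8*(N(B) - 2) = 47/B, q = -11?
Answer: 1573043/4741 ≈ 331.80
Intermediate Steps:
N(B) = 2 + 47/(8*B) (N(B) = 2 + (47/B)/8 = 2 + 47/(8*B))
-177 + (-2392/F(q) + 654/N(24)) = -177 + (-2392/(-11) + 654/(2 + (47/8)/24)) = -177 + (-2392*(-1/11) + 654/(2 + (47/8)*(1/24))) = -177 + (2392/11 + 654/(2 + 47/192)) = -177 + (2392/11 + 654/(431/192)) = -177 + (2392/11 + 654*(192/431)) = -177 + (2392/11 + 125568/431) = -177 + 2412200/4741 = 1573043/4741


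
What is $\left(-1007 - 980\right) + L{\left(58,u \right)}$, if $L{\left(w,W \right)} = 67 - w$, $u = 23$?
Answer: $-1978$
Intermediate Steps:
$\left(-1007 - 980\right) + L{\left(58,u \right)} = \left(-1007 - 980\right) + \left(67 - 58\right) = -1987 + \left(67 - 58\right) = -1987 + 9 = -1978$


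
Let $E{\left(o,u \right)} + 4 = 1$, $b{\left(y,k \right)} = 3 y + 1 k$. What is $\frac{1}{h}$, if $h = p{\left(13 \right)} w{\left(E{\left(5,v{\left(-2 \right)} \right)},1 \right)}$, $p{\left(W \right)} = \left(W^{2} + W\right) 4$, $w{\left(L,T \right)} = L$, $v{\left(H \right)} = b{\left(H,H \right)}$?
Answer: $- \frac{1}{2184} \approx -0.00045788$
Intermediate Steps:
$b{\left(y,k \right)} = k + 3 y$ ($b{\left(y,k \right)} = 3 y + k = k + 3 y$)
$v{\left(H \right)} = 4 H$ ($v{\left(H \right)} = H + 3 H = 4 H$)
$E{\left(o,u \right)} = -3$ ($E{\left(o,u \right)} = -4 + 1 = -3$)
$p{\left(W \right)} = 4 W + 4 W^{2}$ ($p{\left(W \right)} = \left(W + W^{2}\right) 4 = 4 W + 4 W^{2}$)
$h = -2184$ ($h = 4 \cdot 13 \left(1 + 13\right) \left(-3\right) = 4 \cdot 13 \cdot 14 \left(-3\right) = 728 \left(-3\right) = -2184$)
$\frac{1}{h} = \frac{1}{-2184} = - \frac{1}{2184}$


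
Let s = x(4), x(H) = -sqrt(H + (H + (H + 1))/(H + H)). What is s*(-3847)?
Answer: 3847*sqrt(82)/4 ≈ 8709.0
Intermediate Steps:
x(H) = -sqrt(H + (1 + 2*H)/(2*H)) (x(H) = -sqrt(H + (H + (1 + H))/((2*H))) = -sqrt(H + (1 + 2*H)*(1/(2*H))) = -sqrt(H + (1 + 2*H)/(2*H)))
s = -sqrt(82)/4 (s = -sqrt(4 + 2/4 + 4*4)/2 = -sqrt(4 + 2*(1/4) + 16)/2 = -sqrt(4 + 1/2 + 16)/2 = -sqrt(82)/4 ≈ -2.2638)
s*(-3847) = -sqrt(82)/4*(-3847) = 3847*sqrt(82)/4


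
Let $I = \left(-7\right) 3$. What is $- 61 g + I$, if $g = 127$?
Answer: $-7768$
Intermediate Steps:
$I = -21$
$- 61 g + I = \left(-61\right) 127 - 21 = -7747 - 21 = -7768$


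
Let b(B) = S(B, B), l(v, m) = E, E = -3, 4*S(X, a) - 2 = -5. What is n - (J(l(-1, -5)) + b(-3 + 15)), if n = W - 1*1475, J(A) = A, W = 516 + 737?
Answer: -873/4 ≈ -218.25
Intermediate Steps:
S(X, a) = -3/4 (S(X, a) = 1/2 + (1/4)*(-5) = 1/2 - 5/4 = -3/4)
l(v, m) = -3
b(B) = -3/4
W = 1253
n = -222 (n = 1253 - 1*1475 = 1253 - 1475 = -222)
n - (J(l(-1, -5)) + b(-3 + 15)) = -222 - (-3 - 3/4) = -222 - 1*(-15/4) = -222 + 15/4 = -873/4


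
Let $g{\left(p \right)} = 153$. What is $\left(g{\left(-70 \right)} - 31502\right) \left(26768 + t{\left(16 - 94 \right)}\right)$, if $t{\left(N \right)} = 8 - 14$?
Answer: $-838961938$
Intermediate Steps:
$t{\left(N \right)} = -6$ ($t{\left(N \right)} = 8 - 14 = -6$)
$\left(g{\left(-70 \right)} - 31502\right) \left(26768 + t{\left(16 - 94 \right)}\right) = \left(153 - 31502\right) \left(26768 - 6\right) = \left(-31349\right) 26762 = -838961938$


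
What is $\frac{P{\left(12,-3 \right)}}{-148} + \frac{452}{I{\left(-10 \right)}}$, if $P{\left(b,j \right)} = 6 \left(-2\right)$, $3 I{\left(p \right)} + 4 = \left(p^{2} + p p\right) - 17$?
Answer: $\frac{50709}{6623} \approx 7.6565$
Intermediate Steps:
$I{\left(p \right)} = -7 + \frac{2 p^{2}}{3}$ ($I{\left(p \right)} = - \frac{4}{3} + \frac{\left(p^{2} + p p\right) - 17}{3} = - \frac{4}{3} + \frac{\left(p^{2} + p^{2}\right) - 17}{3} = - \frac{4}{3} + \frac{2 p^{2} - 17}{3} = - \frac{4}{3} + \frac{-17 + 2 p^{2}}{3} = - \frac{4}{3} + \left(- \frac{17}{3} + \frac{2 p^{2}}{3}\right) = -7 + \frac{2 p^{2}}{3}$)
$P{\left(b,j \right)} = -12$
$\frac{P{\left(12,-3 \right)}}{-148} + \frac{452}{I{\left(-10 \right)}} = - \frac{12}{-148} + \frac{452}{-7 + \frac{2 \left(-10\right)^{2}}{3}} = \left(-12\right) \left(- \frac{1}{148}\right) + \frac{452}{-7 + \frac{2}{3} \cdot 100} = \frac{3}{37} + \frac{452}{-7 + \frac{200}{3}} = \frac{3}{37} + \frac{452}{\frac{179}{3}} = \frac{3}{37} + 452 \cdot \frac{3}{179} = \frac{3}{37} + \frac{1356}{179} = \frac{50709}{6623}$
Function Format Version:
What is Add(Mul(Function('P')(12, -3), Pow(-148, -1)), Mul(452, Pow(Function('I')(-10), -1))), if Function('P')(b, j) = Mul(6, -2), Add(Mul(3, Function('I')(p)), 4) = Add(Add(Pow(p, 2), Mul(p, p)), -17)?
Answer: Rational(50709, 6623) ≈ 7.6565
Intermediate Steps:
Function('I')(p) = Add(-7, Mul(Rational(2, 3), Pow(p, 2))) (Function('I')(p) = Add(Rational(-4, 3), Mul(Rational(1, 3), Add(Add(Pow(p, 2), Mul(p, p)), -17))) = Add(Rational(-4, 3), Mul(Rational(1, 3), Add(Add(Pow(p, 2), Pow(p, 2)), -17))) = Add(Rational(-4, 3), Mul(Rational(1, 3), Add(Mul(2, Pow(p, 2)), -17))) = Add(Rational(-4, 3), Mul(Rational(1, 3), Add(-17, Mul(2, Pow(p, 2))))) = Add(Rational(-4, 3), Add(Rational(-17, 3), Mul(Rational(2, 3), Pow(p, 2)))) = Add(-7, Mul(Rational(2, 3), Pow(p, 2))))
Function('P')(b, j) = -12
Add(Mul(Function('P')(12, -3), Pow(-148, -1)), Mul(452, Pow(Function('I')(-10), -1))) = Add(Mul(-12, Pow(-148, -1)), Mul(452, Pow(Add(-7, Mul(Rational(2, 3), Pow(-10, 2))), -1))) = Add(Mul(-12, Rational(-1, 148)), Mul(452, Pow(Add(-7, Mul(Rational(2, 3), 100)), -1))) = Add(Rational(3, 37), Mul(452, Pow(Add(-7, Rational(200, 3)), -1))) = Add(Rational(3, 37), Mul(452, Pow(Rational(179, 3), -1))) = Add(Rational(3, 37), Mul(452, Rational(3, 179))) = Add(Rational(3, 37), Rational(1356, 179)) = Rational(50709, 6623)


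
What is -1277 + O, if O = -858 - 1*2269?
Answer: -4404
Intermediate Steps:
O = -3127 (O = -858 - 2269 = -3127)
-1277 + O = -1277 - 3127 = -4404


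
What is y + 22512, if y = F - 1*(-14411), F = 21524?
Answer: 58447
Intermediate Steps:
y = 35935 (y = 21524 - 1*(-14411) = 21524 + 14411 = 35935)
y + 22512 = 35935 + 22512 = 58447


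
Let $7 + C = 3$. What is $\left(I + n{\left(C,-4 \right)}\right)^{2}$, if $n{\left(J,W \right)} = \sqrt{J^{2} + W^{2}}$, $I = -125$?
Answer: $15657 - 1000 \sqrt{2} \approx 14243.0$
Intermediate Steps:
$C = -4$ ($C = -7 + 3 = -4$)
$\left(I + n{\left(C,-4 \right)}\right)^{2} = \left(-125 + \sqrt{\left(-4\right)^{2} + \left(-4\right)^{2}}\right)^{2} = \left(-125 + \sqrt{16 + 16}\right)^{2} = \left(-125 + \sqrt{32}\right)^{2} = \left(-125 + 4 \sqrt{2}\right)^{2}$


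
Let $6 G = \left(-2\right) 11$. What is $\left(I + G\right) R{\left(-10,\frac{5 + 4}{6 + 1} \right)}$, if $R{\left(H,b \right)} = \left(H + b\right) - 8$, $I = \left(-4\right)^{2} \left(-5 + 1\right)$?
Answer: $1131$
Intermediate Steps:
$I = -64$ ($I = 16 \left(-4\right) = -64$)
$R{\left(H,b \right)} = -8 + H + b$
$G = - \frac{11}{3}$ ($G = \frac{\left(-2\right) 11}{6} = \frac{1}{6} \left(-22\right) = - \frac{11}{3} \approx -3.6667$)
$\left(I + G\right) R{\left(-10,\frac{5 + 4}{6 + 1} \right)} = \left(-64 - \frac{11}{3}\right) \left(-8 - 10 + \frac{5 + 4}{6 + 1}\right) = - \frac{203 \left(-8 - 10 + \frac{9}{7}\right)}{3} = \left(- \frac{203}{3}\right) \left(- \frac{117}{7}\right) = 1131$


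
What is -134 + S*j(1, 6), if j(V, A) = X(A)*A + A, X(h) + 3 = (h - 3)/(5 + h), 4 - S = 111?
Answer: 10724/11 ≈ 974.91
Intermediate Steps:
S = -107 (S = 4 - 1*111 = 4 - 111 = -107)
X(h) = -3 + (-3 + h)/(5 + h) (X(h) = -3 + (h - 3)/(5 + h) = -3 + (-3 + h)/(5 + h))
j(V, A) = A + 2*A*(-9 - A)/(5 + A) (j(V, A) = (2*(-9 - A)/(5 + A))*A + A = 2*A*(-9 - A)/(5 + A) + A = A + 2*A*(-9 - A)/(5 + A))
-134 + S*j(1, 6) = -134 - 642*(-13 - 1*6)/(5 + 6) = -134 - 642*(-13 - 6)/11 = -134 - 642*(-19)/11 = -134 - 107*(-114/11) = -134 + 12198/11 = 10724/11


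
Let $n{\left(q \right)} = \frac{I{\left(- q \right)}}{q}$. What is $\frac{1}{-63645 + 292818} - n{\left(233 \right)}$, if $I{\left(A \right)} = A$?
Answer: $\frac{229174}{229173} \approx 1.0$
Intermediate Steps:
$n{\left(q \right)} = -1$ ($n{\left(q \right)} = \frac{\left(-1\right) q}{q} = -1$)
$\frac{1}{-63645 + 292818} - n{\left(233 \right)} = \frac{1}{-63645 + 292818} - -1 = \frac{1}{229173} + 1 = \frac{229174}{229173}$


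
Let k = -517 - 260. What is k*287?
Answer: -222999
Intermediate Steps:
k = -777
k*287 = -777*287 = -222999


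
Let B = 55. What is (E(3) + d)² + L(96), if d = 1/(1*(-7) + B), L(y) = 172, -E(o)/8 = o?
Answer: 1721089/2304 ≈ 747.00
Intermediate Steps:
E(o) = -8*o
d = 1/48 (d = 1/(1*(-7) + 55) = 1/(-7 + 55) = 1/48 ≈ 0.020833)
(E(3) + d)² + L(96) = (-8*3 + 1/48)² + 172 = (-24 + 1/48)² + 172 = (-1151/48)² + 172 = 1324801/2304 + 172 = 1721089/2304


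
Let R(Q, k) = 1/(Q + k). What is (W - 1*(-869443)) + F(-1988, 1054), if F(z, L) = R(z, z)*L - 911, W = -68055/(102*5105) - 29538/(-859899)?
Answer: 8590192103117822571/9890476894228 ≈ 8.6853e+5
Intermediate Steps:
W = -958659877/9950177962 (W = -68055/520710 - 29538*(-1/859899) = -68055*1/520710 + 9846/286633 = -4537/34714 + 9846/286633 = -958659877/9950177962 ≈ -0.096346)
F(z, L) = -911 + L/(2*z) (F(z, L) = L/(z + z) - 911 = L/((2*z)) - 911 = (1/(2*z))*L - 911 = L/(2*z) - 911 = -911 + L/(2*z))
(W - 1*(-869443)) + F(-1988, 1054) = (-958659877/9950177962 - 1*(-869443)) + (-911 + (½)*1054/(-1988)) = (-958659877/9950177962 + 869443) + (-911 + (½)*1054*(-1/1988)) = 8651111619155289/9950177962 + (-911 - 527/1988) = 8651111619155289/9950177962 - 1811595/1988 = 8590192103117822571/9890476894228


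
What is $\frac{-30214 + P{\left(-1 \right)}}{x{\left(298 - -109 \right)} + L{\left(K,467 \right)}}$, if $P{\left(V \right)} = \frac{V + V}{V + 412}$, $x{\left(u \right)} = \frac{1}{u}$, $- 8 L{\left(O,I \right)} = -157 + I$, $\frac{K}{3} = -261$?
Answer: $\frac{20216432368}{25926291} \approx 779.77$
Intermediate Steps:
$K = -783$ ($K = 3 \left(-261\right) = -783$)
$L{\left(O,I \right)} = \frac{157}{8} - \frac{I}{8}$ ($L{\left(O,I \right)} = - \frac{-157 + I}{8} = \frac{157}{8} - \frac{I}{8}$)
$P{\left(V \right)} = \frac{2 V}{412 + V}$
$\frac{-30214 + P{\left(-1 \right)}}{x{\left(298 - -109 \right)} + L{\left(K,467 \right)}} = \frac{-30214 + 2 \left(-1\right) \frac{1}{412 - 1}}{\frac{1}{298 - -109} + \left(\frac{157}{8} - \frac{467}{8}\right)} = \frac{-30214 + 2 \left(-1\right) \frac{1}{411}}{\frac{1}{298 + 109} + \left(\frac{157}{8} - \frac{467}{8}\right)} = \frac{-30214 + 2 \left(-1\right) \frac{1}{411}}{\frac{1}{407} - \frac{155}{4}} = \frac{-30214 - \frac{2}{411}}{\frac{1}{407} - \frac{155}{4}} = - \frac{12417956}{411 \left(- \frac{63081}{1628}\right)} = \left(- \frac{12417956}{411}\right) \left(- \frac{1628}{63081}\right) = \frac{20216432368}{25926291}$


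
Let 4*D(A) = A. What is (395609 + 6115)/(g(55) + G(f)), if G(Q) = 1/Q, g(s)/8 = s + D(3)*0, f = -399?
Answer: 160287876/175559 ≈ 913.01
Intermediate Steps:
D(A) = A/4
g(s) = 8*s (g(s) = 8*(s + ((¼)*3)*0) = 8*(s + (¾)*0) = 8*(s + 0) = 8*s)
(395609 + 6115)/(g(55) + G(f)) = (395609 + 6115)/(8*55 + 1/(-399)) = 401724/(440 - 1/399) = 401724/(175559/399) = 401724*(399/175559) = 160287876/175559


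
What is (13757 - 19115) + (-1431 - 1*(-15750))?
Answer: 8961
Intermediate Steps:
(13757 - 19115) + (-1431 - 1*(-15750)) = -5358 + (-1431 + 15750) = -5358 + 14319 = 8961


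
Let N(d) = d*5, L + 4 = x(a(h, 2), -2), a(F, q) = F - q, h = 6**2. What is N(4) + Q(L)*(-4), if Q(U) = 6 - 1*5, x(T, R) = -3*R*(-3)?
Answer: 16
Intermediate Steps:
h = 36
x(T, R) = 9*R
L = -22 (L = -4 + 9*(-2) = -4 - 18 = -22)
Q(U) = 1 (Q(U) = 6 - 5 = 1)
N(d) = 5*d
N(4) + Q(L)*(-4) = 5*4 + 1*(-4) = 20 - 4 = 16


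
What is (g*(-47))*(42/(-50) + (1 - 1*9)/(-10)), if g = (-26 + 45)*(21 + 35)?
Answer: 50008/25 ≈ 2000.3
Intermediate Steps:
g = 1064 (g = 19*56 = 1064)
(g*(-47))*(42/(-50) + (1 - 1*9)/(-10)) = (1064*(-47))*(42/(-50) + (1 - 1*9)/(-10)) = -50008*(42*(-1/50) + (1 - 9)*(-1/10)) = -50008*(-21/25 - 8*(-1/10)) = -50008*(-21/25 + 4/5) = -50008*(-1/25) = 50008/25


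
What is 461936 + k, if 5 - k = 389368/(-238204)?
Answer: 1618185049/3503 ≈ 4.6194e+5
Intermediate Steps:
k = 23241/3503 (k = 5 - 389368/(-238204) = 5 - 389368*(-1)/238204 = 5 - 1*(-5726/3503) = 5 + 5726/3503 = 23241/3503 ≈ 6.6346)
461936 + k = 461936 + 23241/3503 = 1618185049/3503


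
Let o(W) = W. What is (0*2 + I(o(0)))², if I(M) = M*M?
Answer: 0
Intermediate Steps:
I(M) = M²
(0*2 + I(o(0)))² = (0*2 + 0²)² = (0 + 0)² = 0² = 0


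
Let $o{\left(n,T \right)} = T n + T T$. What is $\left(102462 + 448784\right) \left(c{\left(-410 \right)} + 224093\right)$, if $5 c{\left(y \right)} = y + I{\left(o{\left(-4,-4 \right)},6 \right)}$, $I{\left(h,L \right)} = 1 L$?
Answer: $\frac{617429146006}{5} \approx 1.2349 \cdot 10^{11}$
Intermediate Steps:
$o{\left(n,T \right)} = T^{2} + T n$ ($o{\left(n,T \right)} = T n + T^{2} = T^{2} + T n$)
$I{\left(h,L \right)} = L$
$c{\left(y \right)} = \frac{6}{5} + \frac{y}{5}$ ($c{\left(y \right)} = \frac{y + 6}{5} = \frac{6 + y}{5} = \frac{6}{5} + \frac{y}{5}$)
$\left(102462 + 448784\right) \left(c{\left(-410 \right)} + 224093\right) = \left(102462 + 448784\right) \left(\left(\frac{6}{5} + \frac{1}{5} \left(-410\right)\right) + 224093\right) = 551246 \left(\left(\frac{6}{5} - 82\right) + 224093\right) = 551246 \left(- \frac{404}{5} + 224093\right) = 551246 \cdot \frac{1120061}{5} = \frac{617429146006}{5}$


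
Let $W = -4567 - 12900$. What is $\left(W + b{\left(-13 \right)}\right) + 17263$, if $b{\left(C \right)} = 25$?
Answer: $-179$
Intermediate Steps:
$W = -17467$
$\left(W + b{\left(-13 \right)}\right) + 17263 = \left(-17467 + 25\right) + 17263 = -17442 + 17263 = -179$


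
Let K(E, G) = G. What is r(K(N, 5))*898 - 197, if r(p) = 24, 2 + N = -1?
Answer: 21355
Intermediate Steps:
N = -3 (N = -2 - 1 = -3)
r(K(N, 5))*898 - 197 = 24*898 - 197 = 21552 - 197 = 21355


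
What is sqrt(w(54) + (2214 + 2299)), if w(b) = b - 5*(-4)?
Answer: sqrt(4587) ≈ 67.727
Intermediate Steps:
w(b) = 20 + b (w(b) = b + 20 = 20 + b)
sqrt(w(54) + (2214 + 2299)) = sqrt((20 + 54) + (2214 + 2299)) = sqrt(74 + 4513) = sqrt(4587)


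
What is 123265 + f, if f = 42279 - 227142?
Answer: -61598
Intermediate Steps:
f = -184863
123265 + f = 123265 - 184863 = -61598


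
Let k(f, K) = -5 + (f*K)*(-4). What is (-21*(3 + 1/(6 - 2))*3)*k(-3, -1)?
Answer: 13923/4 ≈ 3480.8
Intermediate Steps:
k(f, K) = -5 - 4*K*f (k(f, K) = -5 + (K*f)*(-4) = -5 - 4*K*f)
(-21*(3 + 1/(6 - 2))*3)*k(-3, -1) = (-21*(3 + 1/(6 - 2))*3)*(-5 - 4*(-1)*(-3)) = (-21*(3 + 1/4)*3)*(-5 - 12) = -21*(3 + ¼)*3*(-17) = -273*3/4*(-17) = -21*39/4*(-17) = -819/4*(-17) = 13923/4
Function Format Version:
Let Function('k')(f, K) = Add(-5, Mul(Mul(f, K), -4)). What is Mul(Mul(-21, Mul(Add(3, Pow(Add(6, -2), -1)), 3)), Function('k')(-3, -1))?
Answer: Rational(13923, 4) ≈ 3480.8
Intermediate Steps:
Function('k')(f, K) = Add(-5, Mul(-4, K, f)) (Function('k')(f, K) = Add(-5, Mul(Mul(K, f), -4)) = Add(-5, Mul(-4, K, f)))
Mul(Mul(-21, Mul(Add(3, Pow(Add(6, -2), -1)), 3)), Function('k')(-3, -1)) = Mul(Mul(-21, Mul(Add(3, Pow(Add(6, -2), -1)), 3)), Add(-5, Mul(-4, -1, -3))) = Mul(Mul(-21, Mul(Add(3, Pow(4, -1)), 3)), Add(-5, -12)) = Mul(Mul(-21, Mul(Add(3, Rational(1, 4)), 3)), -17) = Mul(Mul(-21, Mul(Rational(13, 4), 3)), -17) = Mul(Mul(-21, Rational(39, 4)), -17) = Mul(Rational(-819, 4), -17) = Rational(13923, 4)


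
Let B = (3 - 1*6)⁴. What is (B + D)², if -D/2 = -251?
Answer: 339889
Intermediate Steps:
D = 502 (D = -2*(-251) = 502)
B = 81 (B = (3 - 6)⁴ = (-3)⁴ = 81)
(B + D)² = (81 + 502)² = 583² = 339889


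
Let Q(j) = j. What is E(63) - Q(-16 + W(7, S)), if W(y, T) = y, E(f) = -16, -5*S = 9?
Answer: -7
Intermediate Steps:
S = -9/5 (S = -⅕*9 = -9/5 ≈ -1.8000)
E(63) - Q(-16 + W(7, S)) = -16 - (-16 + 7) = -16 - 1*(-9) = -16 + 9 = -7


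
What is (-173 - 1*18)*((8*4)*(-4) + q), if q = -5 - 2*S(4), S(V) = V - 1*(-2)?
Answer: 27695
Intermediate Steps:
S(V) = 2 + V (S(V) = V + 2 = 2 + V)
q = -17 (q = -5 - 2*(2 + 4) = -5 - 2*6 = -5 - 12 = -17)
(-173 - 1*18)*((8*4)*(-4) + q) = (-173 - 1*18)*((8*4)*(-4) - 17) = (-173 - 18)*(32*(-4) - 17) = -191*(-128 - 17) = -191*(-145) = 27695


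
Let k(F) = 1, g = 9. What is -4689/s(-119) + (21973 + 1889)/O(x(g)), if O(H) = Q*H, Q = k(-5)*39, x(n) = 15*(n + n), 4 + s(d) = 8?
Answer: -8213287/7020 ≈ -1170.0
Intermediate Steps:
s(d) = 4 (s(d) = -4 + 8 = 4)
x(n) = 30*n (x(n) = 15*(2*n) = 30*n)
Q = 39 (Q = 1*39 = 39)
O(H) = 39*H
-4689/s(-119) + (21973 + 1889)/O(x(g)) = -4689/4 + (21973 + 1889)/((39*(30*9))) = -4689*1/4 + 23862/((39*270)) = -4689/4 + 23862/10530 = -4689/4 + 23862*(1/10530) = -4689/4 + 3977/1755 = -8213287/7020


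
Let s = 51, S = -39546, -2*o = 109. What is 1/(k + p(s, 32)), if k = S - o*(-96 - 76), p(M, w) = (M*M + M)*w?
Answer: 1/35944 ≈ 2.7821e-5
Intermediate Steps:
o = -109/2 (o = -1/2*109 = -109/2 ≈ -54.500)
p(M, w) = w*(M + M**2) (p(M, w) = (M**2 + M)*w = (M + M**2)*w = w*(M + M**2))
k = -48920 (k = -39546 - (-109)*(-96 - 76)/2 = -39546 - (-109)*(-172)/2 = -39546 - 1*9374 = -39546 - 9374 = -48920)
1/(k + p(s, 32)) = 1/(-48920 + 51*32*(1 + 51)) = 1/(-48920 + 51*32*52) = 1/(-48920 + 84864) = 1/35944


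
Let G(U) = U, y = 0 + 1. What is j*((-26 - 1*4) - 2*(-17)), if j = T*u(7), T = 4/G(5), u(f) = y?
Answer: 16/5 ≈ 3.2000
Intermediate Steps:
y = 1
u(f) = 1
T = ⅘ (T = 4/5 = 4*(⅕) = ⅘ ≈ 0.80000)
j = ⅘ (j = (⅘)*1 = ⅘ ≈ 0.80000)
j*((-26 - 1*4) - 2*(-17)) = 4*((-26 - 1*4) - 2*(-17))/5 = 4*((-26 - 4) + 34)/5 = 4*(-30 + 34)/5 = (⅘)*4 = 16/5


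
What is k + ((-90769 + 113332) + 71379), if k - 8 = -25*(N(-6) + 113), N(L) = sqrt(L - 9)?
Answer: 91125 - 25*I*sqrt(15) ≈ 91125.0 - 96.825*I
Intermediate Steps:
N(L) = sqrt(-9 + L)
k = -2817 - 25*I*sqrt(15) (k = 8 - 25*(sqrt(-9 - 6) + 113) = 8 - 25*(sqrt(-15) + 113) = 8 - 25*(I*sqrt(15) + 113) = 8 - 25*(113 + I*sqrt(15)) = 8 + (-2825 - 25*I*sqrt(15)) = -2817 - 25*I*sqrt(15) ≈ -2817.0 - 96.825*I)
k + ((-90769 + 113332) + 71379) = (-2817 - 25*I*sqrt(15)) + ((-90769 + 113332) + 71379) = (-2817 - 25*I*sqrt(15)) + (22563 + 71379) = (-2817 - 25*I*sqrt(15)) + 93942 = 91125 - 25*I*sqrt(15)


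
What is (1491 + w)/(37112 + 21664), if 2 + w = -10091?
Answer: -4301/29388 ≈ -0.14635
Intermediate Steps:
w = -10093 (w = -2 - 10091 = -10093)
(1491 + w)/(37112 + 21664) = (1491 - 10093)/(37112 + 21664) = -8602/58776 = -8602*1/58776 = -4301/29388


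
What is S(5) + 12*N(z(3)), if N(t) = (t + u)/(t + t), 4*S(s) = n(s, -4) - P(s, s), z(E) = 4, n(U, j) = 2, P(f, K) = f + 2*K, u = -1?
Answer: 5/4 ≈ 1.2500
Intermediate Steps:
S(s) = ½ - 3*s/4 (S(s) = (2 - (s + 2*s))/4 = (2 - 3*s)/4 = ½ - 3*s/4)
N(t) = (-1 + t)/(2*t) (N(t) = (t - 1)/(t + t) = (-1 + t)/((2*t)) = (-1 + t)*(1/(2*t)) = (-1 + t)/(2*t))
S(5) + 12*N(z(3)) = (½ - ¾*5) + 12*((½)*(-1 + 4)/4) = (½ - 15/4) + 12*((½)*(¼)*3) = -13/4 + 12*(3/8) = -13/4 + 9/2 = 5/4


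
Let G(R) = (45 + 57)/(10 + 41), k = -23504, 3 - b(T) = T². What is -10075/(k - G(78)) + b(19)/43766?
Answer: 216263651/514381798 ≈ 0.42043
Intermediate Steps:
b(T) = 3 - T²
G(R) = 2 (G(R) = 102/51 = 102*(1/51) = 2)
-10075/(k - G(78)) + b(19)/43766 = -10075/(-23504 - 1*2) + (3 - 1*19²)/43766 = -10075/(-23504 - 2) + (3 - 1*361)*(1/43766) = -10075/(-23506) + (3 - 361)*(1/43766) = -10075*(-1/23506) - 358*1/43766 = 10075/23506 - 179/21883 = 216263651/514381798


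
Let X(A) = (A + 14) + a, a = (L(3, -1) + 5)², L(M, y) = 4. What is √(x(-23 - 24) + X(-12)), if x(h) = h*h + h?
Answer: √2245 ≈ 47.381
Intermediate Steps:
a = 81 (a = (4 + 5)² = 9² = 81)
x(h) = h + h² (x(h) = h² + h = h + h²)
X(A) = 95 + A (X(A) = (A + 14) + 81 = (14 + A) + 81 = 95 + A)
√(x(-23 - 24) + X(-12)) = √((-23 - 24)*(1 + (-23 - 24)) + (95 - 12)) = √(-47*(1 - 47) + 83) = √(-47*(-46) + 83) = √(2162 + 83) = √2245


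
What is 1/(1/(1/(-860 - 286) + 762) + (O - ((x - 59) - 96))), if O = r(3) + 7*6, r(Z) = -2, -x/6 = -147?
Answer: -873251/599922291 ≈ -0.0014556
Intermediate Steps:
x = 882 (x = -6*(-147) = 882)
O = 40 (O = -2 + 7*6 = -2 + 42 = 40)
1/(1/(1/(-860 - 286) + 762) + (O - ((x - 59) - 96))) = 1/(1/(1/(-860 - 286) + 762) + (40 - ((882 - 59) - 96))) = 1/(1/(1/(-1146) + 762) + (40 - (823 - 96))) = 1/(1/(-1/1146 + 762) + (40 - 1*727)) = 1/(1/(873251/1146) + (40 - 727)) = 1/(1146/873251 - 687) = 1/(-599922291/873251) = -873251/599922291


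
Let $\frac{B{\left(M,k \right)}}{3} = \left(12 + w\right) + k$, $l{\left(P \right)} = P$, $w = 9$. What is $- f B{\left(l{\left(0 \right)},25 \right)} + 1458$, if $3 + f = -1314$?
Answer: $183204$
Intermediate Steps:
$f = -1317$ ($f = -3 - 1314 = -1317$)
$B{\left(M,k \right)} = 63 + 3 k$ ($B{\left(M,k \right)} = 3 \left(\left(12 + 9\right) + k\right) = 3 \left(21 + k\right) = 63 + 3 k$)
$- f B{\left(l{\left(0 \right)},25 \right)} + 1458 = \left(-1\right) \left(-1317\right) \left(63 + 3 \cdot 25\right) + 1458 = 1317 \left(63 + 75\right) + 1458 = 1317 \cdot 138 + 1458 = 181746 + 1458 = 183204$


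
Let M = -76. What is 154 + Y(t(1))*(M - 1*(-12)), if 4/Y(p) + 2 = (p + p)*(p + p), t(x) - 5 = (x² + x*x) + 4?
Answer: 36986/241 ≈ 153.47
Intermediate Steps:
t(x) = 9 + 2*x² (t(x) = 5 + ((x² + x*x) + 4) = 5 + ((x² + x²) + 4) = 5 + (2*x² + 4) = 5 + (4 + 2*x²) = 9 + 2*x²)
Y(p) = 4/(-2 + 4*p²) (Y(p) = 4/(-2 + (p + p)*(p + p)) = 4/(-2 + (2*p)*(2*p)) = 4/(-2 + 4*p²))
154 + Y(t(1))*(M - 1*(-12)) = 154 + (2/(-1 + 2*(9 + 2*1²)²))*(-76 - 1*(-12)) = 154 + (2/(-1 + 2*(9 + 2*1)²))*(-76 + 12) = 154 + (2/(-1 + 2*(9 + 2)²))*(-64) = 154 + (2/(-1 + 2*11²))*(-64) = 154 + (2/(-1 + 2*121))*(-64) = 154 + (2/(-1 + 242))*(-64) = 154 + (2/241)*(-64) = 154 - 128/241 = 36986/241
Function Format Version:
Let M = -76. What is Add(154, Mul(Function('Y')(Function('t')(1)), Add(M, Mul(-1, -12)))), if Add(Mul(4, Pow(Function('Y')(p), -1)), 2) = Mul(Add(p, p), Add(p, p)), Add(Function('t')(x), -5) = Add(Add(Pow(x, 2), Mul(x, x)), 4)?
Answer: Rational(36986, 241) ≈ 153.47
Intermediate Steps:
Function('t')(x) = Add(9, Mul(2, Pow(x, 2))) (Function('t')(x) = Add(5, Add(Add(Pow(x, 2), Mul(x, x)), 4)) = Add(5, Add(Add(Pow(x, 2), Pow(x, 2)), 4)) = Add(5, Add(Mul(2, Pow(x, 2)), 4)) = Add(5, Add(4, Mul(2, Pow(x, 2)))) = Add(9, Mul(2, Pow(x, 2))))
Function('Y')(p) = Mul(4, Pow(Add(-2, Mul(4, Pow(p, 2))), -1)) (Function('Y')(p) = Mul(4, Pow(Add(-2, Mul(Add(p, p), Add(p, p))), -1)) = Mul(4, Pow(Add(-2, Mul(Mul(2, p), Mul(2, p))), -1)) = Mul(4, Pow(Add(-2, Mul(4, Pow(p, 2))), -1)))
Add(154, Mul(Function('Y')(Function('t')(1)), Add(M, Mul(-1, -12)))) = Add(154, Mul(Mul(2, Pow(Add(-1, Mul(2, Pow(Add(9, Mul(2, Pow(1, 2))), 2))), -1)), Add(-76, Mul(-1, -12)))) = Add(154, Mul(Mul(2, Pow(Add(-1, Mul(2, Pow(Add(9, Mul(2, 1)), 2))), -1)), Add(-76, 12))) = Add(154, Mul(Mul(2, Pow(Add(-1, Mul(2, Pow(Add(9, 2), 2))), -1)), -64)) = Add(154, Mul(Mul(2, Pow(Add(-1, Mul(2, Pow(11, 2))), -1)), -64)) = Add(154, Mul(Mul(2, Pow(Add(-1, Mul(2, 121)), -1)), -64)) = Add(154, Mul(Mul(2, Pow(Add(-1, 242), -1)), -64)) = Add(154, Mul(Mul(2, Pow(241, -1)), -64)) = Add(154, Mul(Mul(2, Rational(1, 241)), -64)) = Add(154, Mul(Rational(2, 241), -64)) = Add(154, Rational(-128, 241)) = Rational(36986, 241)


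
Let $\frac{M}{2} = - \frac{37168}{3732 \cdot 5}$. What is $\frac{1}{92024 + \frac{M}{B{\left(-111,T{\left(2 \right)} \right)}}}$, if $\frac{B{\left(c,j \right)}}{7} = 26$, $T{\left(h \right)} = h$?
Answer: $\frac{424515}{39065559068} \approx 1.0867 \cdot 10^{-5}$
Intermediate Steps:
$B{\left(c,j \right)} = 182$ ($B{\left(c,j \right)} = 7 \cdot 26 = 182$)
$M = - \frac{18584}{4665}$ ($M = 2 \left(- \frac{37168}{3732 \cdot 5}\right) = 2 \left(- \frac{37168}{18660}\right) = 2 \left(\left(-37168\right) \frac{1}{18660}\right) = 2 \left(- \frac{9292}{4665}\right) = - \frac{18584}{4665} \approx -3.9837$)
$\frac{1}{92024 + \frac{M}{B{\left(-111,T{\left(2 \right)} \right)}}} = \frac{1}{92024 - \frac{18584}{4665 \cdot 182}} = \frac{1}{92024 - \frac{9292}{424515}} = \frac{1}{\frac{39065559068}{424515}} = \frac{424515}{39065559068}$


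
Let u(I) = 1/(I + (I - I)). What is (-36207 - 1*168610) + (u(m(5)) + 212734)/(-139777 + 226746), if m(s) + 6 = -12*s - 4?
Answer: -1246876185731/6087830 ≈ -2.0481e+5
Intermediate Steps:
m(s) = -10 - 12*s (m(s) = -6 + (-12*s - 4) = -6 + (-4 - 12*s) = -10 - 12*s)
u(I) = 1/I (u(I) = 1/(I + 0) = 1/I)
(-36207 - 1*168610) + (u(m(5)) + 212734)/(-139777 + 226746) = (-36207 - 1*168610) + (1/(-10 - 12*5) + 212734)/(-139777 + 226746) = (-36207 - 168610) + (1/(-10 - 60) + 212734)/86969 = -204817 + (1/(-70) + 212734)*(1/86969) = -204817 + (-1/70 + 212734)*(1/86969) = -204817 + (14891379/70)*(1/86969) = -204817 + 14891379/6087830 = -1246876185731/6087830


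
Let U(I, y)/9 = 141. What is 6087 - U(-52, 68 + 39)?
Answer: 4818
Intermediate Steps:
U(I, y) = 1269 (U(I, y) = 9*141 = 1269)
6087 - U(-52, 68 + 39) = 6087 - 1*1269 = 6087 - 1269 = 4818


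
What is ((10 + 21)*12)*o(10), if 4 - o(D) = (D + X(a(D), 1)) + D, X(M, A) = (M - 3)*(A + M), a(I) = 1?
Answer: -4464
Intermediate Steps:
X(M, A) = (-3 + M)*(A + M)
o(D) = 8 - 2*D (o(D) = 4 - ((D + (1**2 - 3*1 - 3*1 + 1*1)) + D) = 4 - ((D + (1 - 3 - 3 + 1)) + D) = 4 - ((D - 4) + D) = 4 - ((-4 + D) + D) = 4 - (-4 + 2*D) = 4 + (4 - 2*D) = 8 - 2*D)
((10 + 21)*12)*o(10) = ((10 + 21)*12)*(8 - 2*10) = (31*12)*(8 - 20) = 372*(-12) = -4464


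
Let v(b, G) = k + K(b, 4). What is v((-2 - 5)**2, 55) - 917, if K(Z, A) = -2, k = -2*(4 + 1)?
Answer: -929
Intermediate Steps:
k = -10 (k = -2*5 = -10)
v(b, G) = -12 (v(b, G) = -10 - 2 = -12)
v((-2 - 5)**2, 55) - 917 = -12 - 917 = -929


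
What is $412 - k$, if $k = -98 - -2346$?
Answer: $-1836$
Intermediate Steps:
$k = 2248$ ($k = -98 + 2346 = 2248$)
$412 - k = 412 - 2248 = -1836$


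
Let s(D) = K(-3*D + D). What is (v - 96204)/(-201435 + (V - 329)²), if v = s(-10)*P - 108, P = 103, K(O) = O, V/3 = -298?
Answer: -47126/647147 ≈ -0.072821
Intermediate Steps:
V = -894 (V = 3*(-298) = -894)
s(D) = -2*D (s(D) = -3*D + D = -2*D)
v = 1952 (v = -2*(-10)*103 - 108 = 20*103 - 108 = 2060 - 108 = 1952)
(v - 96204)/(-201435 + (V - 329)²) = (1952 - 96204)/(-201435 + (-894 - 329)²) = -94252/(-201435 + (-1223)²) = -94252/(-201435 + 1495729) = -94252/1294294 = -94252*1/1294294 = -47126/647147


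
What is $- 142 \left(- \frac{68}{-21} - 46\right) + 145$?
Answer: $\frac{130561}{21} \approx 6217.2$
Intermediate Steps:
$- 142 \left(- \frac{68}{-21} - 46\right) + 145 = - 142 \left(\left(-68\right) \left(- \frac{1}{21}\right) - 46\right) + 145 = - 142 \left(\frac{68}{21} - 46\right) + 145 = \left(-142\right) \left(- \frac{898}{21}\right) + 145 = \frac{127516}{21} + 145 = \frac{130561}{21}$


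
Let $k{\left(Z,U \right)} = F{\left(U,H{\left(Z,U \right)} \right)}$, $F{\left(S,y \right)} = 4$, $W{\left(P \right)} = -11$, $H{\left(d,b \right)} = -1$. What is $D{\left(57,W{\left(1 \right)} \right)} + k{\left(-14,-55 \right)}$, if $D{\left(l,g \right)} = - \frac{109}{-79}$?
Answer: $\frac{425}{79} \approx 5.3797$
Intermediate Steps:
$D{\left(l,g \right)} = \frac{109}{79}$ ($D{\left(l,g \right)} = \left(-109\right) \left(- \frac{1}{79}\right) = \frac{109}{79}$)
$k{\left(Z,U \right)} = 4$
$D{\left(57,W{\left(1 \right)} \right)} + k{\left(-14,-55 \right)} = \frac{109}{79} + 4 = \frac{425}{79}$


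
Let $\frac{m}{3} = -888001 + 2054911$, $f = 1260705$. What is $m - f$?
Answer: $2240025$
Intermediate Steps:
$m = 3500730$ ($m = 3 \left(-888001 + 2054911\right) = 3 \cdot 1166910 = 3500730$)
$m - f = 3500730 - 1260705 = 2240025$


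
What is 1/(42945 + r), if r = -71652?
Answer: -1/28707 ≈ -3.4835e-5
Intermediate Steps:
1/(42945 + r) = 1/(42945 - 71652) = 1/(-28707) = -1/28707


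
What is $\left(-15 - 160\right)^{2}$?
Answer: $30625$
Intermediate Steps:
$\left(-15 - 160\right)^{2} = \left(-175\right)^{2} = 30625$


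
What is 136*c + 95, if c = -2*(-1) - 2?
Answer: 95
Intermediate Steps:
c = 0 (c = 2 - 2 = 0)
136*c + 95 = 136*0 + 95 = 0 + 95 = 95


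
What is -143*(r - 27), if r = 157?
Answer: -18590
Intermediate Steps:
-143*(r - 27) = -143*(157 - 27) = -143*130 = -18590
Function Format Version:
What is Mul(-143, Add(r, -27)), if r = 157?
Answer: -18590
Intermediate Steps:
Mul(-143, Add(r, -27)) = Mul(-143, Add(157, -27)) = Mul(-143, 130) = -18590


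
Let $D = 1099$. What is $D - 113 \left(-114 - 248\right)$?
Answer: $42005$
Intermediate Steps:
$D - 113 \left(-114 - 248\right) = 1099 - 113 \left(-114 - 248\right) = 1099 - -40906 = 1099 + 40906 = 42005$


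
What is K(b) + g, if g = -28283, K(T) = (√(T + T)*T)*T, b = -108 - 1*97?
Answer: -28283 + 42025*I*√410 ≈ -28283.0 + 8.5094e+5*I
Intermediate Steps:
b = -205 (b = -108 - 97 = -205)
K(T) = √2*T^(5/2) (K(T) = (√(2*T)*T)*T = ((√2*√T)*T)*T = (√2*T^(3/2))*T = √2*T^(5/2))
K(b) + g = √2*(-205)^(5/2) - 28283 = √2*(42025*I*√205) - 28283 = 42025*I*√410 - 28283 = -28283 + 42025*I*√410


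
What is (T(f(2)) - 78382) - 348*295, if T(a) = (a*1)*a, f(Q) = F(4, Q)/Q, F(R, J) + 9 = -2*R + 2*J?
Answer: -723999/4 ≈ -1.8100e+5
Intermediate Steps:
F(R, J) = -9 - 2*R + 2*J (F(R, J) = -9 + (-2*R + 2*J) = -9 - 2*R + 2*J)
f(Q) = (-17 + 2*Q)/Q (f(Q) = (-9 - 2*4 + 2*Q)/Q = (-9 - 8 + 2*Q)/Q = (-17 + 2*Q)/Q)
T(a) = a² (T(a) = a*a = a²)
(T(f(2)) - 78382) - 348*295 = ((2 - 17/2)² - 78382) - 348*295 = ((2 - 17*½)² - 78382) - 102660 = ((2 - 17/2)² - 78382) - 102660 = ((-13/2)² - 78382) - 102660 = (169/4 - 78382) - 102660 = -313359/4 - 102660 = -723999/4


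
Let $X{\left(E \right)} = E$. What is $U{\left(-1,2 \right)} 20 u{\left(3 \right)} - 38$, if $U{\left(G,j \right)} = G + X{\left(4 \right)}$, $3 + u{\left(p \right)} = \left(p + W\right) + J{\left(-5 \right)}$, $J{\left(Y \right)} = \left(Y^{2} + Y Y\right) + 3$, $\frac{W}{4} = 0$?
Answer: $3142$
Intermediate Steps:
$W = 0$ ($W = 4 \cdot 0 = 0$)
$J{\left(Y \right)} = 3 + 2 Y^{2}$ ($J{\left(Y \right)} = \left(Y^{2} + Y^{2}\right) + 3 = 2 Y^{2} + 3 = 3 + 2 Y^{2}$)
$u{\left(p \right)} = 50 + p$ ($u{\left(p \right)} = -3 + \left(\left(p + 0\right) + \left(3 + 2 \left(-5\right)^{2}\right)\right) = -3 + \left(p + \left(3 + 2 \cdot 25\right)\right) = -3 + \left(p + \left(3 + 50\right)\right) = -3 + \left(p + 53\right) = -3 + \left(53 + p\right) = 50 + p$)
$U{\left(G,j \right)} = 4 + G$ ($U{\left(G,j \right)} = G + 4 = 4 + G$)
$U{\left(-1,2 \right)} 20 u{\left(3 \right)} - 38 = \left(4 - 1\right) 20 \left(50 + 3\right) - 38 = 3 \cdot 20 \cdot 53 - 38 = 60 \cdot 53 - 38 = 3180 - 38 = 3142$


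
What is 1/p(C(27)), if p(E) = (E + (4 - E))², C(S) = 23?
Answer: 1/16 ≈ 0.062500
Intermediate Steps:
p(E) = 16 (p(E) = 4² = 16)
1/p(C(27)) = 1/16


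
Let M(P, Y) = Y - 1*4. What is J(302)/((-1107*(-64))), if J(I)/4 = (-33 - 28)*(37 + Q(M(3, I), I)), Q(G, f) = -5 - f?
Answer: 305/328 ≈ 0.92988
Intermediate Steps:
M(P, Y) = -4 + Y (M(P, Y) = Y - 4 = -4 + Y)
J(I) = -7808 + 244*I (J(I) = 4*((-33 - 28)*(37 + (-5 - I))) = 4*(-61*(32 - I)) = 4*(-1952 + 61*I) = -7808 + 244*I)
J(302)/((-1107*(-64))) = (-7808 + 244*302)/((-1107*(-64))) = (-7808 + 73688)/((-369*(-192))) = 65880/70848 = 65880*(1/70848) = 305/328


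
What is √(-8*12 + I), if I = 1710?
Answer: √1614 ≈ 40.175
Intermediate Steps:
√(-8*12 + I) = √(-8*12 + 1710) = √(-96 + 1710) = √1614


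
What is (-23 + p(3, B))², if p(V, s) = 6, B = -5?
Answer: 289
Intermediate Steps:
(-23 + p(3, B))² = (-23 + 6)² = (-17)² = 289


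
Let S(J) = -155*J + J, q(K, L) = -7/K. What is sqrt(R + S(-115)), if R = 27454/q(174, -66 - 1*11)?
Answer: I*sqrt(664718) ≈ 815.3*I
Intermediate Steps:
S(J) = -154*J
R = -682428 (R = 27454/((-7/174)) = 27454/((-7*1/174)) = 27454/(-7/174) = 27454*(-174/7) = -682428)
sqrt(R + S(-115)) = sqrt(-682428 - 154*(-115)) = sqrt(-682428 + 17710) = sqrt(-664718) = I*sqrt(664718)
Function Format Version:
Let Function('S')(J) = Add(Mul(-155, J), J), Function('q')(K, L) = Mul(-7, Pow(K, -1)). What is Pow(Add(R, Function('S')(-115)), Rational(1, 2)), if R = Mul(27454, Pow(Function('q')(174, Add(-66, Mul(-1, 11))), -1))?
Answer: Mul(I, Pow(664718, Rational(1, 2))) ≈ Mul(815.30, I)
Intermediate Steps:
Function('S')(J) = Mul(-154, J)
R = -682428 (R = Mul(27454, Pow(Mul(-7, Pow(174, -1)), -1)) = Mul(27454, Pow(Mul(-7, Rational(1, 174)), -1)) = Mul(27454, Pow(Rational(-7, 174), -1)) = Mul(27454, Rational(-174, 7)) = -682428)
Pow(Add(R, Function('S')(-115)), Rational(1, 2)) = Pow(Add(-682428, Mul(-154, -115)), Rational(1, 2)) = Pow(Add(-682428, 17710), Rational(1, 2)) = Pow(-664718, Rational(1, 2)) = Mul(I, Pow(664718, Rational(1, 2)))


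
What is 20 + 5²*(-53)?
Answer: -1305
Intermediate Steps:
20 + 5²*(-53) = 20 + 25*(-53) = 20 - 1325 = -1305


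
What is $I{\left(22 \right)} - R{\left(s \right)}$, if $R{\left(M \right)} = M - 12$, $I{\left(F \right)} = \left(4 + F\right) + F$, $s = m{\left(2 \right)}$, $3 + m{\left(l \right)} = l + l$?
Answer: $59$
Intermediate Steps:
$m{\left(l \right)} = -3 + 2 l$ ($m{\left(l \right)} = -3 + \left(l + l\right) = -3 + 2 l$)
$s = 1$ ($s = -3 + 2 \cdot 2 = -3 + 4 = 1$)
$I{\left(F \right)} = 4 + 2 F$
$R{\left(M \right)} = -12 + M$
$I{\left(22 \right)} - R{\left(s \right)} = \left(4 + 2 \cdot 22\right) - \left(-12 + 1\right) = \left(4 + 44\right) - -11 = 48 + 11 = 59$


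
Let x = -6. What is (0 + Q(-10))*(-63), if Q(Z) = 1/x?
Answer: 21/2 ≈ 10.500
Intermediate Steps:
Q(Z) = -⅙ (Q(Z) = 1/(-6) = -⅙)
(0 + Q(-10))*(-63) = (0 - ⅙)*(-63) = -⅙*(-63) = 21/2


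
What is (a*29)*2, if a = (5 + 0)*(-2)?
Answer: -580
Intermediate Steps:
a = -10 (a = 5*(-2) = -10)
(a*29)*2 = -10*29*2 = -290*2 = -580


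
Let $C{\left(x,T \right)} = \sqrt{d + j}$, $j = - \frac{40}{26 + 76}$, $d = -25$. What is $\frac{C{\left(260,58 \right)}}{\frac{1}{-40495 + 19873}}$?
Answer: $- \frac{6874 i \sqrt{66045}}{17} \approx - 1.0392 \cdot 10^{5} i$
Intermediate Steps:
$j = - \frac{20}{51}$ ($j = - \frac{40}{102} = \left(-40\right) \frac{1}{102} = - \frac{20}{51} \approx -0.39216$)
$C{\left(x,T \right)} = \frac{i \sqrt{66045}}{51}$ ($C{\left(x,T \right)} = \sqrt{-25 - \frac{20}{51}} = \sqrt{- \frac{1295}{51}} = \frac{i \sqrt{66045}}{51}$)
$\frac{C{\left(260,58 \right)}}{\frac{1}{-40495 + 19873}} = \frac{\frac{1}{51} i \sqrt{66045}}{\frac{1}{-40495 + 19873}} = \frac{\frac{1}{51} i \sqrt{66045}}{\frac{1}{-20622}} = \frac{\frac{1}{51} i \sqrt{66045}}{- \frac{1}{20622}} = \frac{i \sqrt{66045}}{51} \left(-20622\right) = - \frac{6874 i \sqrt{66045}}{17}$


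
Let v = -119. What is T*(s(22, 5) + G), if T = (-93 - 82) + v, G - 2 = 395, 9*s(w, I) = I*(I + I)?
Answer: -355054/3 ≈ -1.1835e+5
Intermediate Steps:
s(w, I) = 2*I²/9 (s(w, I) = (I*(I + I))/9 = (I*(2*I))/9 = (2*I²)/9 = 2*I²/9)
G = 397 (G = 2 + 395 = 397)
T = -294 (T = (-93 - 82) - 119 = -175 - 119 = -294)
T*(s(22, 5) + G) = -294*((2/9)*5² + 397) = -294*((2/9)*25 + 397) = -294*(50/9 + 397) = -294*3623/9 = -355054/3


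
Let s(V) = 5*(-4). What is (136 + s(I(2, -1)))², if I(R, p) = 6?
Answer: 13456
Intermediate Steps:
s(V) = -20
(136 + s(I(2, -1)))² = (136 - 20)² = 116² = 13456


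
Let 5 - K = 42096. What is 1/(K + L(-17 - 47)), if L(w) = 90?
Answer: -1/42001 ≈ -2.3809e-5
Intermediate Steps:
K = -42091 (K = 5 - 1*42096 = 5 - 42096 = -42091)
1/(K + L(-17 - 47)) = 1/(-42091 + 90) = 1/(-42001) = -1/42001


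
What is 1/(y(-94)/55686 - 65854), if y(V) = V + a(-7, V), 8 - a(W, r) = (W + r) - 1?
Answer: -27843/1833572914 ≈ -1.5185e-5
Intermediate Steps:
a(W, r) = 9 - W - r (a(W, r) = 8 - ((W + r) - 1) = 8 - (-1 + W + r) = 8 + (1 - W - r) = 9 - W - r)
y(V) = 16 (y(V) = V + (9 - 1*(-7) - V) = V + (9 + 7 - V) = V + (16 - V) = 16)
1/(y(-94)/55686 - 65854) = 1/(16/55686 - 65854) = 1/(16*(1/55686) - 65854) = 1/(8/27843 - 65854) = 1/(-1833572914/27843) = -27843/1833572914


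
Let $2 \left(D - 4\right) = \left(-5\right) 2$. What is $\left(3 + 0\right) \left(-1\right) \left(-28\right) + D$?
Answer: $83$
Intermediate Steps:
$D = -1$ ($D = 4 + \frac{\left(-5\right) 2}{2} = 4 + \frac{1}{2} \left(-10\right) = 4 - 5 = -1$)
$\left(3 + 0\right) \left(-1\right) \left(-28\right) + D = \left(3 + 0\right) \left(-1\right) \left(-28\right) - 1 = 3 \left(-1\right) \left(-28\right) - 1 = \left(-3\right) \left(-28\right) - 1 = 84 - 1 = 83$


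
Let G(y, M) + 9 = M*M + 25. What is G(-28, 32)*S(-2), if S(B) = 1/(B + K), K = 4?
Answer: 520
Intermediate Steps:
G(y, M) = 16 + M**2 (G(y, M) = -9 + (M*M + 25) = -9 + (M**2 + 25) = -9 + (25 + M**2) = 16 + M**2)
S(B) = 1/(4 + B) (S(B) = 1/(B + 4) = 1/(4 + B))
G(-28, 32)*S(-2) = (16 + 32**2)/(4 - 2) = (16 + 1024)/2 = 1040*(1/2) = 520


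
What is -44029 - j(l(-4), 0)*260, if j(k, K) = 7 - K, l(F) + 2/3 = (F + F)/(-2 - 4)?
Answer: -45849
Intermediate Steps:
l(F) = -⅔ - F/3 (l(F) = -⅔ + (F + F)/(-2 - 4) = -⅔ + (2*F)/(-6) = -⅔ + (2*F)*(-⅙) = -⅔ - F/3)
-44029 - j(l(-4), 0)*260 = -44029 - (7 - 1*0)*260 = -44029 - (7 + 0)*260 = -44029 - 7*260 = -44029 - 1*1820 = -44029 - 1820 = -45849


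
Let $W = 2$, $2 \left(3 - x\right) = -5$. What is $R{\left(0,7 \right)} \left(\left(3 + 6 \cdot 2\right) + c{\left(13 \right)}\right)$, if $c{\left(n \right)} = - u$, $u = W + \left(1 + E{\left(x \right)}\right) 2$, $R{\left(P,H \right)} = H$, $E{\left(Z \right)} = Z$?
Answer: $0$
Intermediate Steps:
$x = \frac{11}{2}$ ($x = 3 - - \frac{5}{2} = 3 + \frac{5}{2} = \frac{11}{2} \approx 5.5$)
$u = 15$ ($u = 2 + \left(1 + \frac{11}{2}\right) 2 = 2 + \frac{13}{2} \cdot 2 = 2 + 13 = 15$)
$c{\left(n \right)} = -15$ ($c{\left(n \right)} = \left(-1\right) 15 = -15$)
$R{\left(0,7 \right)} \left(\left(3 + 6 \cdot 2\right) + c{\left(13 \right)}\right) = 7 \left(\left(3 + 6 \cdot 2\right) - 15\right) = 7 \left(\left(3 + 12\right) - 15\right) = 7 \left(15 - 15\right) = 7 \cdot 0 = 0$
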